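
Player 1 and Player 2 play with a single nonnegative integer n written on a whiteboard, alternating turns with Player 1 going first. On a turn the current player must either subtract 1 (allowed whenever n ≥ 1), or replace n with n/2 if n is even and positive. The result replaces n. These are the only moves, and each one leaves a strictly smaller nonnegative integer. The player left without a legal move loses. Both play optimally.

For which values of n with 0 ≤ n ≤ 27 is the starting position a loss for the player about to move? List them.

Work bottom-up. With no move the player to move loses. Otherwise the position is W if at least one move leads to an L position for the opponent, and L if every move leads to a W.
n=0: no move → L
n=1: →0(L), so W
n=2: →1(W) only, which is W, so L
n=3: →2(L), so W
n=4: →2(L), so W
n=5: →4(W) only, which is W, so L
n=6: →5(L), so W
n=7: →6(W) only, which is W, so L
n=8: →7(L), so W
n=9: →8(W) only, which is W, so L
n=10: →5(L), so W
n=11: →10(W) only, which is W, so L
n=12: →11(L), so W
n=13: →12(W) only, which is W, so L
n=14: →7(L), so W
n=15: →14(W) only, which is W, so L
n=16: →15(L), so W
n=17: →16(W) only, which is W, so L
n=18: →9(L), so W
n=19: →18(W) only, which is W, so L
n=20: →19(L), so W
n=21: →20(W) only, which is W, so L
n=22: →11(L), so W
n=23: →22(W) only, which is W, so L
n=24: →23(L), so W
n=25: →24(W) only, which is W, so L
n=26: →13(L), so W
n=27: →26(W) only, which is W, so L
Reading off the rows marked L gives the requested list; there are 14 such values of n.

0, 2, 5, 7, 9, 11, 13, 15, 17, 19, 21, 23, 25, 27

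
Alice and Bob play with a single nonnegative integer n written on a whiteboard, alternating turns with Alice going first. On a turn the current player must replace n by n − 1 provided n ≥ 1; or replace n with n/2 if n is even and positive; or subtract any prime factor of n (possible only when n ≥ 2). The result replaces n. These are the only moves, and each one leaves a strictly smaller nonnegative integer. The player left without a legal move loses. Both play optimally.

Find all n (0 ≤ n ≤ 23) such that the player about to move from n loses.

Positions with no move are L. A position that does have a move is losing for the player to move precisely when every available move leads to a winning position for the opponent. Fill in the labels:
n=0: no move → L
n=1: →0(L), so W
n=2: →0(L), so W
n=3: →0(L), so W
n=4: →2(W), 3(W) — all W, so L
n=5: →0(L), so W
n=6: →4(L), so W
n=7: →0(L), so W
n=8: →4(L), so W
n=9: →6(W), 8(W) — all W, so L
n=10: →9(L), so W
n=11: →0(L), so W
n=12: →9(L), so W
n=13: →0(L), so W
n=14: →7(W), 12(W), 13(W) — all W, so L
n=15: →14(L), so W
n=16: →14(L), so W
n=17: →0(L), so W
n=18: →9(L), so W
n=19: →0(L), so W
n=20: →10(W), 15(W), 18(W), 19(W) — all W, so L
n=21: →14(L), so W
n=22: →20(L), so W
n=23: →0(L), so W
The losing starting values of n are exactly the entries labelled L in this table (5 of them).

0, 4, 9, 14, 20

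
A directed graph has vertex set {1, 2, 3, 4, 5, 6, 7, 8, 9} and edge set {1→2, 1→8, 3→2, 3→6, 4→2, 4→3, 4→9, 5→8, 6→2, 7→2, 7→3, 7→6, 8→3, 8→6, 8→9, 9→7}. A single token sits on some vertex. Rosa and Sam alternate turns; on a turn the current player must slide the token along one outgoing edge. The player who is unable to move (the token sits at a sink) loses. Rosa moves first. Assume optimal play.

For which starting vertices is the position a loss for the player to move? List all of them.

Build the W/L table. Terminal = L. A non-terminal position is W if it has a move to some L; otherwise it is L.
Every edge goes from a vertex to one that appears earlier in the order 2, 6, 3, 7, 9, 8, 5, 4, 1, so processing vertices in that order labels each vertex after all of its successors.
2: no outgoing edge → L
6: W (go to 2, an L position)
3: W (go to 2, an L position)
7: W (go to 2, an L position)
9: L (sole option 7(W) is W)
8: W (go to 9, an L position)
5: L (sole option 8(W) is W)
4: W (go to 9, an L position)
1: W (go to 2, an L position)
The losing starting vertices are exactly the entries labelled L in this table (3 of them).

2, 5, 9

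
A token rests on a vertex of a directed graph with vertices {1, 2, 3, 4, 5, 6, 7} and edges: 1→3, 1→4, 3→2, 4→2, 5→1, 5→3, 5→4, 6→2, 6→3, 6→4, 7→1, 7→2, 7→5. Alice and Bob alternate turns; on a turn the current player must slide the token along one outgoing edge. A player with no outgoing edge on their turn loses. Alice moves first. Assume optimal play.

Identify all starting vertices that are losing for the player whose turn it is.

Positions with no move are L. A position that does have a move is losing for the player to move precisely when every available move leads to a winning position for the opponent. Fill in the labels:
Every edge goes from a vertex to one that appears earlier in the order 2, 3, 4, 6, 1, 5, 7, so processing vertices in that order labels each vertex after all of its successors.
2: no outgoing edge → L
3: can move to 2, which is L ⇒ W
4: can move to 2, which is L ⇒ W
6: can move to 2, which is L ⇒ W
1: moves to 4(W), 3(W); every one is W ⇒ L
5: can move to 1, which is L ⇒ W
7: can move to 1, which is L ⇒ W
Reading off the rows marked L gives the requested list; there are 2 such vertices.

1, 2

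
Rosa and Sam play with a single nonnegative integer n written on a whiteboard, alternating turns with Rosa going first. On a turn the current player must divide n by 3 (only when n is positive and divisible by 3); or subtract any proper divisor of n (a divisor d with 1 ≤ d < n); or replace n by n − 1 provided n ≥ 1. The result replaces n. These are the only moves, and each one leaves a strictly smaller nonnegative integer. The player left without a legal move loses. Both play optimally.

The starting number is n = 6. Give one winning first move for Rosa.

Move to 2.

Compute win/loss labels from the base case upward. A position with no move is L. Any other position is W if it can reach an L in one move, else L.
n=0: no move → L
n=1: can move to 0, which is L ⇒ W
n=2: the only move is to 1(W), a W ⇒ L
n=3: can move to 2, which is L ⇒ W
n=4: can move to 2, which is L ⇒ W
n=5: the only move is to 4(W), a W ⇒ L
n=6: can move to 2, which is L ⇒ W
From 6, the L positions reachable in one move are: 2, 5. Any move reaching one of these is winning.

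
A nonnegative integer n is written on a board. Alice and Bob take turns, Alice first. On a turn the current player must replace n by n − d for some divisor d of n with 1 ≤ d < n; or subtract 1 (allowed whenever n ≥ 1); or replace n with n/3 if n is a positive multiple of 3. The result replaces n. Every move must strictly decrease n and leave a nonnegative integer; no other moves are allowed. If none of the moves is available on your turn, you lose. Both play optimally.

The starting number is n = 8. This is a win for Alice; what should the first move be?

Move to 7.

Label each position W (a win for the player to move) or L (a loss). A position with no legal move is L; any other position is W exactly when some move reaches an L, and L when every move reaches a W.
n=0: no move → L
n=1: reaches L-position 0 → W
n=2: only reaches 1(W), which is W → L
n=3: reaches L-position 2 → W
n=4: reaches L-position 2 → W
n=5: only reaches 4(W), which is W → L
n=6: reaches L-position 2 → W
n=7: only reaches 6(W), which is W → L
n=8: reaches L-position 7 → W
From 8, the L positions reachable in one move are: 7.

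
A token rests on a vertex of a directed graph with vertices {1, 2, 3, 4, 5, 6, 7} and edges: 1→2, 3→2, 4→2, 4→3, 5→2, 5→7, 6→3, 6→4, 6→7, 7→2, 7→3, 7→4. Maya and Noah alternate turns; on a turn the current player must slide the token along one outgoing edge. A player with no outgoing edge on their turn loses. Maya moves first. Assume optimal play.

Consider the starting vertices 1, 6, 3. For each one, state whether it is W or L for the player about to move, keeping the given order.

1: W, 6: L, 3: W

Compute win/loss labels from the base case upward. A position with no move is L. Any other position is W if it can reach an L in one move, else L.
Every edge goes from a vertex to one that appears earlier in the order 2, 3, 4, 7, 1, 6, 5, so processing vertices in that order labels each vertex after all of its successors.
2: no outgoing edge → L
3: reaches L-position 2 → W
4: reaches L-position 2 → W
7: reaches L-position 2 → W
1: reaches L-position 2 → W
6: only reaches 7(W), 4(W), 3(W), all W → L
5: reaches L-position 2 → W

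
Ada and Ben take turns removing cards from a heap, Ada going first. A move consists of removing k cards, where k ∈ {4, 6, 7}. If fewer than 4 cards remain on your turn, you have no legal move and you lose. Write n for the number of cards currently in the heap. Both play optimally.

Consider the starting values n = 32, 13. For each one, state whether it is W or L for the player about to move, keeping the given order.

32: W, 13: L

Positions with no move are L. A position that does have a move is losing for the player to move precisely when every available move leads to a winning position for the opponent. Fill in the labels:
n=0: no move → L
n=1: no move → L
n=2: no move → L
n=3: no move → L
n=4: can move to 0, which is L ⇒ W
n=5: can move to 1, which is L ⇒ W
n=6: can move to 2, which is L ⇒ W
n=7: can move to 3, which is L ⇒ W
n=8: can move to 2, which is L ⇒ W
n=9: can move to 3, which is L ⇒ W
n=10: can move to 3, which is L ⇒ W
n=11: moves to 7(W), 5(W), 4(W); every one is W ⇒ L
n=12: moves to 8(W), 6(W), 5(W); every one is W ⇒ L
n=13: moves to 9(W), 7(W), 6(W); every one is W ⇒ L
n=14: moves to 10(W), 8(W), 7(W); every one is W ⇒ L
n=15: can move to 11, which is L ⇒ W
n=16: can move to 12, which is L ⇒ W
n=17: can move to 13, which is L ⇒ W
n=18: can move to 14, which is L ⇒ W
n=19: can move to 13, which is L ⇒ W
n=20: can move to 14, which is L ⇒ W
n=21: can move to 14, which is L ⇒ W
n=22: moves to 18(W), 16(W), 15(W); every one is W ⇒ L
n=23: moves to 19(W), 17(W), 16(W); every one is W ⇒ L
n=24: moves to 20(W), 18(W), 17(W); every one is W ⇒ L
n=25: moves to 21(W), 19(W), 18(W); every one is W ⇒ L
n=26: can move to 22, which is L ⇒ W
n=27: can move to 23, which is L ⇒ W
n=28: can move to 24, which is L ⇒ W
n=29: can move to 25, which is L ⇒ W
n=30: can move to 24, which is L ⇒ W
n=31: can move to 25, which is L ⇒ W
n=32: can move to 25, which is L ⇒ W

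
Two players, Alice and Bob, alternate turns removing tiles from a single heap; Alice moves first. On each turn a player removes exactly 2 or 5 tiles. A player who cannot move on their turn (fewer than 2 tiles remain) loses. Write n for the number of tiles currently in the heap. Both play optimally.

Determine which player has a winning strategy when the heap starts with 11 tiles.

Bob wins.

Build the W/L table. Terminal = L. A non-terminal position is W if it has a move to some L; otherwise it is L.
n=0: no move → L
n=1: no move → L
n=2: can move to 0, which is L ⇒ W
n=3: can move to 1, which is L ⇒ W
n=4: the only move is to 2(W), a W ⇒ L
n=5: can move to 0, which is L ⇒ W
n=6: can move to 4, which is L ⇒ W
n=7: moves to 5(W), 2(W); every one is W ⇒ L
n=8: moves to 6(W), 3(W); every one is W ⇒ L
n=9: can move to 7, which is L ⇒ W
n=10: can move to 8, which is L ⇒ W
n=11: moves to 9(W), 6(W); every one is W ⇒ L
Every move from 11 reaches a W position, so the mover loses.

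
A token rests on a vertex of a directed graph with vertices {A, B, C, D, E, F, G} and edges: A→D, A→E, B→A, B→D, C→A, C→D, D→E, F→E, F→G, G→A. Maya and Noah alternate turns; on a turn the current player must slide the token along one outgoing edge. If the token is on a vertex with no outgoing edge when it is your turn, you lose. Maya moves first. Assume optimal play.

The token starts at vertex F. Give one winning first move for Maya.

Build the W/L table. Terminal = L. A non-terminal position is W if it has a move to some L; otherwise it is L.
Every edge goes from a vertex to one that appears earlier in the order E, D, A, B, G, F, C, so processing vertices in that order labels each vertex after all of its successors.
E: no outgoing edge → L
D: →E(L), so W
A: →E(L), so W
B: →A(W), D(W) — all W, so L
G: →A(W) only, which is W, so L
F: →G(L), so W
C: →A(W), D(W) — all W, so L
From F, the L positions reachable in one move are: G, E. Any move reaching one of these is winning.

Move to G.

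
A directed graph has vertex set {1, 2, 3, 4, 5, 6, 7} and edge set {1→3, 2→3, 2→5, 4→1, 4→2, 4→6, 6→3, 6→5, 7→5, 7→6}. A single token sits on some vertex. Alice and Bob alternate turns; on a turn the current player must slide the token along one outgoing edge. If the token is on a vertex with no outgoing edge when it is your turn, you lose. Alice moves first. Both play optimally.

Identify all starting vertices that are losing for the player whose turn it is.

Compute win/loss labels from the base case upward. A position with no move is L. Any other position is W if it can reach an L in one move, else L.
Every edge goes from a vertex to one that appears earlier in the order 5, 3, 6, 7, 1, 2, 4, so processing vertices in that order labels each vertex after all of its successors.
5: no outgoing edge → L
3: no outgoing edge → L
6: W (go to 3, an L position)
7: W (go to 5, an L position)
1: W (go to 3, an L position)
2: W (go to 3, an L position)
4: L (options 2(W), 1(W), 6(W) are all W)
The losing starting vertices are exactly the entries labelled L in this table (3 of them).

3, 4, 5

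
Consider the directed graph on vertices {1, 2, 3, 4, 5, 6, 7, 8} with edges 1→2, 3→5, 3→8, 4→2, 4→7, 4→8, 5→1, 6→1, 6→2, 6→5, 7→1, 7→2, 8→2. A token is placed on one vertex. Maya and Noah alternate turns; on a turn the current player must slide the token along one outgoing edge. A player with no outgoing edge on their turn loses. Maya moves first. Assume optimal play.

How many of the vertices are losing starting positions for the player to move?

Positions with no move are L. A position that does have a move is losing for the player to move precisely when every available move leads to a winning position for the opponent. Fill in the labels:
Every edge goes from a vertex to one that appears earlier in the order 2, 1, 7, 8, 5, 3, 6, 4, so processing vertices in that order labels each vertex after all of its successors.
2: no outgoing edge → L
1: →2(L), so W
7: →2(L), so W
8: →2(L), so W
5: →1(W) only, which is W, so L
3: →5(L), so W
6: →5(L), so W
4: →2(L), so W
The L vertices are 2, 5; that is 2 in all.

2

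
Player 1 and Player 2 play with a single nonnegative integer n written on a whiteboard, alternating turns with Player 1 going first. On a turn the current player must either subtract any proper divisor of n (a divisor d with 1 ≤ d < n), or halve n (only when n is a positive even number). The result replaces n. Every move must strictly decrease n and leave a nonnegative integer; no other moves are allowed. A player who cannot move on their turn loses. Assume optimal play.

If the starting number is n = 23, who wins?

Positions with no move are L. A position that does have a move is losing for the player to move precisely when every available move leads to a winning position for the opponent. Fill in the labels:
n=0: no move → L
n=1: no move → L
n=2: reaches L-position 1 → W
n=3: only reaches 2(W), which is W → L
n=4: reaches L-position 3 → W
n=5: only reaches 4(W), which is W → L
n=6: reaches L-position 3 → W
n=7: only reaches 6(W), which is W → L
n=8: reaches L-position 7 → W
n=9: only reaches 6(W), 8(W), all W → L
n=10: reaches L-position 5 → W
n=11: only reaches 10(W), which is W → L
n=12: reaches L-position 9 → W
n=13: only reaches 12(W), which is W → L
n=14: reaches L-position 7 → W
n=15: only reaches 10(W), 12(W), 14(W), all W → L
n=16: reaches L-position 15 → W
n=17: only reaches 16(W), which is W → L
n=18: reaches L-position 9 → W
n=19: only reaches 18(W), which is W → L
n=20: reaches L-position 15 → W
n=21: only reaches 14(W), 18(W), 20(W), all W → L
n=22: reaches L-position 11 → W
n=23: only reaches 22(W), which is W → L
Every move from 23 reaches a W position, so the mover loses.

Player 2 wins.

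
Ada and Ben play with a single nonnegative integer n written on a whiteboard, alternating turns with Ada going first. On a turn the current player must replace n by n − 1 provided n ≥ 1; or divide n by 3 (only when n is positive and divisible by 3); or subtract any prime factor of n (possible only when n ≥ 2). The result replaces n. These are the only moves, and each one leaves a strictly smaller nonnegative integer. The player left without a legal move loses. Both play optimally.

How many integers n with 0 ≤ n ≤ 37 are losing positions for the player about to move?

Build the W/L table. Terminal = L. A non-terminal position is W if it has a move to some L; otherwise it is L.
n=0: no move → L
n=1: reaches L-position 0 → W
n=2: reaches L-position 0 → W
n=3: reaches L-position 0 → W
n=4: only reaches 2(W), 3(W), all W → L
n=5: reaches L-position 0 → W
n=6: reaches L-position 4 → W
n=7: reaches L-position 0 → W
n=8: only reaches 6(W), 7(W), all W → L
n=9: reaches L-position 8 → W
n=10: reaches L-position 8 → W
n=11: reaches L-position 0 → W
n=12: reaches L-position 4 → W
n=13: reaches L-position 0 → W
n=14: only reaches 7(W), 12(W), 13(W), all W → L
n=15: reaches L-position 14 → W
n=16: reaches L-position 14 → W
n=17: reaches L-position 0 → W
n=18: only reaches 6(W), 15(W), 16(W), 17(W), all W → L
n=19: reaches L-position 0 → W
n=20: reaches L-position 18 → W
n=21: reaches L-position 14 → W
n=22: only reaches 11(W), 20(W), 21(W), all W → L
n=23: reaches L-position 0 → W
n=24: reaches L-position 8 → W
n=25: only reaches 20(W), 24(W), all W → L
n=26: reaches L-position 25 → W
n=27: only reaches 9(W), 24(W), 26(W), all W → L
n=28: reaches L-position 27 → W
n=29: reaches L-position 0 → W
n=30: reaches L-position 25 → W
n=31: reaches L-position 0 → W
n=32: only reaches 30(W), 31(W), all W → L
n=33: reaches L-position 22 → W
n=34: reaches L-position 32 → W
n=35: only reaches 28(W), 30(W), 34(W), all W → L
n=36: reaches L-position 35 → W
n=37: reaches L-position 0 → W
L entries with 0 ≤ n ≤ 37: n = 0, 4, 8, 14, 18, 22, 25, 27, 32, 35; that makes 10.

10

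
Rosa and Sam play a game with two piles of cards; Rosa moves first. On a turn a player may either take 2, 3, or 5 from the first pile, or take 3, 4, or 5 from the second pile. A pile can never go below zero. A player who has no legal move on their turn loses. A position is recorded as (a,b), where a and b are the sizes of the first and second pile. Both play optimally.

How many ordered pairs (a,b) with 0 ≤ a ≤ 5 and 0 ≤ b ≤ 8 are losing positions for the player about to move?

18

Classify positions by backward induction: terminal positions (no move available) are L. From any other position, the mover wins iff some move reaches an L.
Every move lowers a or b (never raises either), so fill the grid row by row in increasing a, and left to right within a row: each cell's successors are then already labelled.
      b=0  b=1  b=2  b=3  b=4  b=5  b=6  b=7  b=8
a=0:    L    L    L    W    W    W    W    W    L
a=1:    L    L    L    W    W    W    W    W    L
a=2:    W    W    W    L    L    L    W    W    W
a=3:    W    W    W    L    L    L    W    W    W
a=4:    W    W    W    W    W    W    L    L    W
a=5:    W    W    W    W    W    W    L    L    W
Cells with no legal move (terminal, hence L): (0,0), (0,1), (0,2), (1,0), (1,1), (1,2).
The remaining L cells, each justified by listing all of its moves:
(0,8): moves to (0,5)(W), (0,4)(W), (0,3)(W); every one is W ⇒ L
(1,8): moves to (1,5)(W), (1,4)(W), (1,3)(W); every one is W ⇒ L
(2,3): moves to (0,3)(W), (2,0)(W); every one is W ⇒ L
(2,4): moves to (0,4)(W), (2,1)(W), (2,0)(W); every one is W ⇒ L
(2,5): moves to (0,5)(W), (2,2)(W), (2,1)(W), (2,0)(W); every one is W ⇒ L
(3,3): moves to (1,3)(W), (0,3)(W), (3,0)(W); every one is W ⇒ L
(3,4): moves to (1,4)(W), (0,4)(W), (3,1)(W), (3,0)(W); every one is W ⇒ L
(3,5): moves to (1,5)(W), (0,5)(W), (3,2)(W), (3,1)(W), (3,0)(W); every one is W ⇒ L
(4,6): moves to (2,6)(W), (1,6)(W), (4,3)(W), (4,2)(W), (4,1)(W); every one is W ⇒ L
(4,7): moves to (2,7)(W), (1,7)(W), (4,4)(W), (4,3)(W), (4,2)(W); every one is W ⇒ L
(5,6): moves to (3,6)(W), (2,6)(W), (0,6)(W), (5,3)(W), (5,2)(W), (5,1)(W); every one is W ⇒ L
(5,7): moves to (3,7)(W), (2,7)(W), (0,7)(W), (5,4)(W), (5,3)(W), (5,2)(W); every one is W ⇒ L
Every other cell has at least one move into one of the L cells above, so it is W.
L cells per row: a=0: 4, a=1: 4, a=2: 3, a=3: 3, a=4: 2, a=5: 2; total 18.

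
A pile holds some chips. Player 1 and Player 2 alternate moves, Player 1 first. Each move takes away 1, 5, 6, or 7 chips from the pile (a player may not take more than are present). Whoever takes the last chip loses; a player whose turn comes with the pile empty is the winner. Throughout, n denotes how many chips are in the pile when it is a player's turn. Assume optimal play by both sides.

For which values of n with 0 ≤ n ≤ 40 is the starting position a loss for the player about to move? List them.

1, 3, 5, 13, 15, 17, 25, 27, 29, 37, 39

Use the standard recursion: the mover wins at a terminal position; elsewhere, the mover wins exactly when some move hands the opponent an L position.
n=0: no move; the opponent has just taken the last chip and therefore loses → W
n=1: →0(W) only, which is W, so L
n=2: →1(L), so W
n=3: →2(W) only, which is W, so L
n=4: →3(L), so W
n=5: →4(W), 0(W) — all W, so L
n=6: →5(L), so W
n=7: →1(L), so W
n=8: →3(L), so W
n=9: →3(L), so W
n=10: →5(L), so W
n=11: →5(L), so W
n=12: →5(L), so W
n=13: →12(W), 8(W), 7(W), 6(W) — all W, so L
n=14: →13(L), so W
n=15: →14(W), 10(W), 9(W), 8(W) — all W, so L
n=16: →15(L), so W
n=17: →16(W), 12(W), 11(W), 10(W) — all W, so L
n=18: →17(L), so W
n=19: →13(L), so W
n=20: →15(L), so W
n=21: →15(L), so W
n=22: →17(L), so W
n=23: →17(L), so W
n=24: →17(L), so W
n=25: →24(W), 20(W), 19(W), 18(W) — all W, so L
n=26: →25(L), so W
n=27: →26(W), 22(W), 21(W), 20(W) — all W, so L
n=28: →27(L), so W
n=29: →28(W), 24(W), 23(W), 22(W) — all W, so L
n=30: →29(L), so W
n=31: →25(L), so W
n=32: →27(L), so W
n=33: →27(L), so W
n=34: →29(L), so W
n=35: →29(L), so W
n=36: →29(L), so W
n=37: →36(W), 32(W), 31(W), 30(W) — all W, so L
n=38: →37(L), so W
n=39: →38(W), 34(W), 33(W), 32(W) — all W, so L
n=40: →39(L), so W
Reading off the rows marked L gives the requested list; there are 11 such values of n.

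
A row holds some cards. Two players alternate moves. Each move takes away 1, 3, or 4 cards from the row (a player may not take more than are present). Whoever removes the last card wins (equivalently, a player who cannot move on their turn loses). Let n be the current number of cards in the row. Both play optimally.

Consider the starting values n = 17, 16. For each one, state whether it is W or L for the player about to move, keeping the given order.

17: W, 16: L

Compute win/loss labels from the base case upward. A position with no move is L. Any other position is W if it can reach an L in one move, else L.
n=0: no move → L
n=1: W (go to 0, an L position)
n=2: L (sole option 1(W) is W)
n=3: W (go to 2, an L position)
n=4: W (go to 0, an L position)
n=5: W (go to 2, an L position)
n=6: W (go to 2, an L position)
n=7: L (options 6(W), 4(W), 3(W) are all W)
n=8: W (go to 7, an L position)
n=9: L (options 8(W), 6(W), 5(W) are all W)
n=10: W (go to 9, an L position)
n=11: W (go to 7, an L position)
n=12: W (go to 9, an L position)
n=13: W (go to 9, an L position)
n=14: L (options 13(W), 11(W), 10(W) are all W)
n=15: W (go to 14, an L position)
n=16: L (options 15(W), 13(W), 12(W) are all W)
n=17: W (go to 16, an L position)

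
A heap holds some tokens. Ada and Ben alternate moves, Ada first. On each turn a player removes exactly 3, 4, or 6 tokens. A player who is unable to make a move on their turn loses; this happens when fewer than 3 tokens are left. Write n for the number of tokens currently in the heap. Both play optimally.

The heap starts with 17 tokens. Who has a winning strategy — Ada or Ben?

Ada wins.

Build the W/L table. Terminal = L. A non-terminal position is W if it has a move to some L; otherwise it is L.
n=0: no move → L
n=1: no move → L
n=2: no move → L
n=3: reaches L-position 0 → W
n=4: reaches L-position 1 → W
n=5: reaches L-position 2 → W
n=6: reaches L-position 2 → W
n=7: reaches L-position 1 → W
n=8: reaches L-position 2 → W
n=9: only reaches 6(W), 5(W), 3(W), all W → L
n=10: only reaches 7(W), 6(W), 4(W), all W → L
n=11: only reaches 8(W), 7(W), 5(W), all W → L
n=12: reaches L-position 9 → W
n=13: reaches L-position 10 → W
n=14: reaches L-position 11 → W
n=15: reaches L-position 11 → W
n=16: reaches L-position 10 → W
n=17: reaches L-position 11 → W
From 17 Ada can remove 6, leaving 11, reaching an L position.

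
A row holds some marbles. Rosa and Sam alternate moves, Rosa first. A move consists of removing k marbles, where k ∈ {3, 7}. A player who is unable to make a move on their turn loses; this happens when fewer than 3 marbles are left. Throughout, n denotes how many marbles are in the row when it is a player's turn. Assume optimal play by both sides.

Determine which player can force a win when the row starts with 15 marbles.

Use the standard recursion: the mover loses at a terminal position; elsewhere, the mover wins exactly when some move hands the opponent an L position.
n=0: no move → L
n=1: no move → L
n=2: no move → L
n=3: →0(L), so W
n=4: →1(L), so W
n=5: →2(L), so W
n=6: →3(W) only, which is W, so L
n=7: →0(L), so W
n=8: →1(L), so W
n=9: →6(L), so W
n=10: →7(W), 3(W) — all W, so L
n=11: →8(W), 4(W) — all W, so L
n=12: →9(W), 5(W) — all W, so L
n=13: →10(L), so W
n=14: →11(L), so W
n=15: →12(L), so W
The starting position 15 is W: Rosa should remove 3, leaving 12, handing over an L position.

Rosa wins.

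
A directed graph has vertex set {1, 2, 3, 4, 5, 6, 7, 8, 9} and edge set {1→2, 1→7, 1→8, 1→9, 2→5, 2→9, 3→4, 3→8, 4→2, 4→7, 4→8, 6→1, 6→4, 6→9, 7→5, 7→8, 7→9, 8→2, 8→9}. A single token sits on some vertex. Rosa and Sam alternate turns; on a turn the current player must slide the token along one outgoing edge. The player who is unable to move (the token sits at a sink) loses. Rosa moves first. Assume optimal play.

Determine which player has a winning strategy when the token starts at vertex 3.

Work bottom-up. With no move the player to move loses. Otherwise the position is W if at least one move leads to an L position for the opponent, and L if every move leads to a W.
Every edge goes from a vertex to one that appears earlier in the order 9, 5, 2, 8, 7, 4, 1, 6, 3, so processing vertices in that order labels each vertex after all of its successors.
9: no outgoing edge → L
5: no outgoing edge → L
2: reaches L-position 5 → W
8: reaches L-position 9 → W
7: reaches L-position 5 → W
4: only reaches 7(W), 8(W), 2(W), all W → L
1: reaches L-position 9 → W
6: reaches L-position 4 → W
3: reaches L-position 4 → W
The starting position 3 is W: Rosa should move to 4, handing over an L position.

Rosa wins.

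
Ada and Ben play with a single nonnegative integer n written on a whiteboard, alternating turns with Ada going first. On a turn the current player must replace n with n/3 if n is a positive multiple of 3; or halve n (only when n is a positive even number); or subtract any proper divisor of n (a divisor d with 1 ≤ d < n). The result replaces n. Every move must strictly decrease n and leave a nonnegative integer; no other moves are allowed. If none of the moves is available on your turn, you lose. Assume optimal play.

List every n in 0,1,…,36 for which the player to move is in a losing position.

Classify positions by backward induction: terminal positions (no move available) are L. From any other position, the mover wins iff some move reaches an L.
n=0: no move → L
n=1: no move → L
n=2: can move to 1, which is L ⇒ W
n=3: can move to 1, which is L ⇒ W
n=4: moves to 2(W), 3(W); every one is W ⇒ L
n=5: can move to 4, which is L ⇒ W
n=6: can move to 4, which is L ⇒ W
n=7: the only move is to 6(W), a W ⇒ L
n=8: can move to 4, which is L ⇒ W
n=9: moves to 3(W), 6(W), 8(W); every one is W ⇒ L
n=10: can move to 9, which is L ⇒ W
n=11: the only move is to 10(W), a W ⇒ L
n=12: can move to 4, which is L ⇒ W
n=13: the only move is to 12(W), a W ⇒ L
n=14: can move to 7, which is L ⇒ W
n=15: moves to 5(W), 10(W), 12(W), 14(W); every one is W ⇒ L
n=16: can move to 15, which is L ⇒ W
n=17: the only move is to 16(W), a W ⇒ L
n=18: can move to 9, which is L ⇒ W
n=19: the only move is to 18(W), a W ⇒ L
n=20: can move to 15, which is L ⇒ W
n=21: can move to 7, which is L ⇒ W
n=22: can move to 11, which is L ⇒ W
n=23: the only move is to 22(W), a W ⇒ L
n=24: can move to 23, which is L ⇒ W
n=25: moves to 20(W), 24(W); every one is W ⇒ L
n=26: can move to 13, which is L ⇒ W
n=27: can move to 9, which is L ⇒ W
n=28: moves to 14(W), 21(W), 24(W), 26(W), 27(W); every one is W ⇒ L
n=29: can move to 28, which is L ⇒ W
n=30: can move to 15, which is L ⇒ W
n=31: the only move is to 30(W), a W ⇒ L
n=32: can move to 28, which is L ⇒ W
n=33: can move to 11, which is L ⇒ W
n=34: can move to 17, which is L ⇒ W
n=35: can move to 28, which is L ⇒ W
n=36: moves to 12(W), 18(W), 24(W), 27(W), 30(W), 32(W), 33(W), 34(W), 35(W); every one is W ⇒ L
The losing starting values of n are exactly the entries labelled L in this table (15 of them).

0, 1, 4, 7, 9, 11, 13, 15, 17, 19, 23, 25, 28, 31, 36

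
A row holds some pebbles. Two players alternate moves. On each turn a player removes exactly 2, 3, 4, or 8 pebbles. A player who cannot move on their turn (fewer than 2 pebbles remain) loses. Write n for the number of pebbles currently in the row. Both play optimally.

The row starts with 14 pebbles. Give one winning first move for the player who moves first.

Remove 2, leaving 12.

Work bottom-up. With no move the player to move loses. Otherwise the position is W if at least one move leads to an L position for the opponent, and L if every move leads to a W.
n=0: no move → L
n=1: no move → L
n=2: →0(L), so W
n=3: →1(L), so W
n=4: →1(L), so W
n=5: →1(L), so W
n=6: →4(W), 3(W), 2(W) — all W, so L
n=7: →5(W), 4(W), 3(W) — all W, so L
n=8: →6(L), so W
n=9: →7(L), so W
n=10: →7(L), so W
n=11: →7(L), so W
n=12: →10(W), 9(W), 8(W), 4(W) — all W, so L
n=13: →11(W), 10(W), 9(W), 5(W) — all W, so L
n=14: →12(L), so W
From 14, the L positions reachable in one move are: 12, 6. Any move reaching one of these is winning.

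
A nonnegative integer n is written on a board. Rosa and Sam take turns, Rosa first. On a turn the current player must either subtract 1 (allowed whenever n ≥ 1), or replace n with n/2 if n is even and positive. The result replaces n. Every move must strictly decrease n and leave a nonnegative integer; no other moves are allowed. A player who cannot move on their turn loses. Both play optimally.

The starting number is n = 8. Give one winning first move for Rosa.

Move to 7.

Classify positions by backward induction: terminal positions (no move available) are L. From any other position, the mover wins iff some move reaches an L.
n=0: no move → L
n=1: W (go to 0, an L position)
n=2: L (sole option 1(W) is W)
n=3: W (go to 2, an L position)
n=4: W (go to 2, an L position)
n=5: L (sole option 4(W) is W)
n=6: W (go to 5, an L position)
n=7: L (sole option 6(W) is W)
n=8: W (go to 7, an L position)
From 8, the L positions reachable in one move are: 7.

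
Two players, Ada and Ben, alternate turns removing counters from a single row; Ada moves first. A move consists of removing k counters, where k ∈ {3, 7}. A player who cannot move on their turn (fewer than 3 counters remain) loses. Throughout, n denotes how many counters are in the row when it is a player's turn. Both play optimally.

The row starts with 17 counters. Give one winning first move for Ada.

Remove 7, leaving 10.

Classify positions by backward induction: terminal positions (no move available) are L. From any other position, the mover wins iff some move reaches an L.
n=0: no move → L
n=1: no move → L
n=2: no move → L
n=3: →0(L), so W
n=4: →1(L), so W
n=5: →2(L), so W
n=6: →3(W) only, which is W, so L
n=7: →0(L), so W
n=8: →1(L), so W
n=9: →6(L), so W
n=10: →7(W), 3(W) — all W, so L
n=11: →8(W), 4(W) — all W, so L
n=12: →9(W), 5(W) — all W, so L
n=13: →10(L), so W
n=14: →11(L), so W
n=15: →12(L), so W
n=16: →13(W), 9(W) — all W, so L
n=17: →10(L), so W
From 17, the L positions reachable in one move are: 10.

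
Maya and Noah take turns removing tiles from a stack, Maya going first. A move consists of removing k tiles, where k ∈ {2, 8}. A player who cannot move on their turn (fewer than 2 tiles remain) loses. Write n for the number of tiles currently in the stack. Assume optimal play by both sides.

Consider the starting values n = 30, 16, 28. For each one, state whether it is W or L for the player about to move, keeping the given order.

Classify positions by backward induction: terminal positions (no move available) are L. From any other position, the mover wins iff some move reaches an L.
n=0: no move → L
n=1: no move → L
n=2: W (go to 0, an L position)
n=3: W (go to 1, an L position)
n=4: L (sole option 2(W) is W)
n=5: L (sole option 3(W) is W)
n=6: W (go to 4, an L position)
n=7: W (go to 5, an L position)
n=8: W (go to 0, an L position)
n=9: W (go to 1, an L position)
n=10: L (options 8(W), 2(W) are all W)
n=11: L (options 9(W), 3(W) are all W)
n=12: W (go to 10, an L position)
n=13: W (go to 11, an L position)
n=14: L (options 12(W), 6(W) are all W)
n=15: L (options 13(W), 7(W) are all W)
n=16: W (go to 14, an L position)
n=17: W (go to 15, an L position)
n=18: W (go to 10, an L position)
n=19: W (go to 11, an L position)
n=20: L (options 18(W), 12(W) are all W)
n=21: L (options 19(W), 13(W) are all W)
n=22: W (go to 20, an L position)
n=23: W (go to 21, an L position)
n=24: L (options 22(W), 16(W) are all W)
n=25: L (options 23(W), 17(W) are all W)
n=26: W (go to 24, an L position)
n=27: W (go to 25, an L position)
n=28: W (go to 20, an L position)
n=29: W (go to 21, an L position)
n=30: L (options 28(W), 22(W) are all W)

30: L, 16: W, 28: W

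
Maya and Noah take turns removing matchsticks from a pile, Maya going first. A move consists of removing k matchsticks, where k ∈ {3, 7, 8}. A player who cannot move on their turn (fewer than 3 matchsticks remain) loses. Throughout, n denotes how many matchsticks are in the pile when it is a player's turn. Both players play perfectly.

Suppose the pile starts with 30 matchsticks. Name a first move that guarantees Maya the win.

Build the W/L table. Terminal = L. A non-terminal position is W if it has a move to some L; otherwise it is L.
n=0: no move → L
n=1: no move → L
n=2: no move → L
n=3: can move to 0, which is L ⇒ W
n=4: can move to 1, which is L ⇒ W
n=5: can move to 2, which is L ⇒ W
n=6: the only move is to 3(W), a W ⇒ L
n=7: can move to 0, which is L ⇒ W
n=8: can move to 1, which is L ⇒ W
n=9: can move to 6, which is L ⇒ W
n=10: can move to 2, which is L ⇒ W
n=11: moves to 8(W), 4(W), 3(W); every one is W ⇒ L
n=12: moves to 9(W), 5(W), 4(W); every one is W ⇒ L
n=13: can move to 6, which is L ⇒ W
n=14: can move to 11, which is L ⇒ W
n=15: can move to 12, which is L ⇒ W
n=16: moves to 13(W), 9(W), 8(W); every one is W ⇒ L
n=17: moves to 14(W), 10(W), 9(W); every one is W ⇒ L
n=18: can move to 11, which is L ⇒ W
n=19: can move to 16, which is L ⇒ W
n=20: can move to 17, which is L ⇒ W
n=21: moves to 18(W), 14(W), 13(W); every one is W ⇒ L
n=22: moves to 19(W), 15(W), 14(W); every one is W ⇒ L
n=23: can move to 16, which is L ⇒ W
n=24: can move to 21, which is L ⇒ W
n=25: can move to 22, which is L ⇒ W
n=26: moves to 23(W), 19(W), 18(W); every one is W ⇒ L
n=27: moves to 24(W), 20(W), 19(W); every one is W ⇒ L
n=28: can move to 21, which is L ⇒ W
n=29: can move to 26, which is L ⇒ W
n=30: can move to 27, which is L ⇒ W
From 30, the L positions reachable in one move are: 27, 22. Any move reaching one of these is winning.

Remove 3, leaving 27.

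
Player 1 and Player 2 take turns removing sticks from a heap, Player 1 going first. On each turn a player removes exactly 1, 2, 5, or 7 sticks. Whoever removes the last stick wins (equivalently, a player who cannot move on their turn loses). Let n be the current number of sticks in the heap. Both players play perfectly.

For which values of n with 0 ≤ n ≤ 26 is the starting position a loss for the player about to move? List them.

Use the standard recursion: the mover loses at a terminal position; elsewhere, the mover wins exactly when some move hands the opponent an L position.
n=0: no move → L
n=1: →0(L), so W
n=2: →0(L), so W
n=3: →2(W), 1(W) — all W, so L
n=4: →3(L), so W
n=5: →3(L), so W
n=6: →5(W), 4(W), 1(W) — all W, so L
n=7: →6(L), so W
n=8: →6(L), so W
n=9: →8(W), 7(W), 4(W), 2(W) — all W, so L
n=10: →9(L), so W
n=11: →9(L), so W
n=12: →11(W), 10(W), 7(W), 5(W) — all W, so L
n=13: →12(L), so W
n=14: →12(L), so W
n=15: →14(W), 13(W), 10(W), 8(W) — all W, so L
n=16: →15(L), so W
n=17: →15(L), so W
n=18: →17(W), 16(W), 13(W), 11(W) — all W, so L
n=19: →18(L), so W
n=20: →18(L), so W
n=21: →20(W), 19(W), 16(W), 14(W) — all W, so L
n=22: →21(L), so W
n=23: →21(L), so W
n=24: →23(W), 22(W), 19(W), 17(W) — all W, so L
n=25: →24(L), so W
n=26: →24(L), so W
Reading off the rows marked L gives the requested list; there are 9 such values of n.

0, 3, 6, 9, 12, 15, 18, 21, 24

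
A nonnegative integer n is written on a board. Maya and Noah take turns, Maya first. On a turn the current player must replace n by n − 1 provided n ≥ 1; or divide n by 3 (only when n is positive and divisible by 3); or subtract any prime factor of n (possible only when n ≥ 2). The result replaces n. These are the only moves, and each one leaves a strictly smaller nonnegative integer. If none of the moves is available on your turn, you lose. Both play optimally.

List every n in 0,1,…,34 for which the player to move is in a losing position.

Build the W/L table. Terminal = L. A non-terminal position is W if it has a move to some L; otherwise it is L.
n=0: no move → L
n=1: W (go to 0, an L position)
n=2: W (go to 0, an L position)
n=3: W (go to 0, an L position)
n=4: L (options 2(W), 3(W) are all W)
n=5: W (go to 0, an L position)
n=6: W (go to 4, an L position)
n=7: W (go to 0, an L position)
n=8: L (options 6(W), 7(W) are all W)
n=9: W (go to 8, an L position)
n=10: W (go to 8, an L position)
n=11: W (go to 0, an L position)
n=12: W (go to 4, an L position)
n=13: W (go to 0, an L position)
n=14: L (options 7(W), 12(W), 13(W) are all W)
n=15: W (go to 14, an L position)
n=16: W (go to 14, an L position)
n=17: W (go to 0, an L position)
n=18: L (options 6(W), 15(W), 16(W), 17(W) are all W)
n=19: W (go to 0, an L position)
n=20: W (go to 18, an L position)
n=21: W (go to 14, an L position)
n=22: L (options 11(W), 20(W), 21(W) are all W)
n=23: W (go to 0, an L position)
n=24: W (go to 8, an L position)
n=25: L (options 20(W), 24(W) are all W)
n=26: W (go to 25, an L position)
n=27: L (options 9(W), 24(W), 26(W) are all W)
n=28: W (go to 27, an L position)
n=29: W (go to 0, an L position)
n=30: W (go to 25, an L position)
n=31: W (go to 0, an L position)
n=32: L (options 30(W), 31(W) are all W)
n=33: W (go to 22, an L position)
n=34: W (go to 32, an L position)
The losing starting values of n are exactly the entries labelled L in this table (9 of them).

0, 4, 8, 14, 18, 22, 25, 27, 32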